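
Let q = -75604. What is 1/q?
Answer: -1/75604 ≈ -1.3227e-5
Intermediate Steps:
1/q = 1/(-75604) = -1/75604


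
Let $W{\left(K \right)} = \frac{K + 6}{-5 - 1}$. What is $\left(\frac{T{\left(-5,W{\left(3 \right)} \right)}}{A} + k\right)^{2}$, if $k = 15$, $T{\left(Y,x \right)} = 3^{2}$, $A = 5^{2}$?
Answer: $\frac{147456}{625} \approx 235.93$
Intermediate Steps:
$W{\left(K \right)} = -1 - \frac{K}{6}$ ($W{\left(K \right)} = \frac{6 + K}{-6} = \left(6 + K\right) \left(- \frac{1}{6}\right) = -1 - \frac{K}{6}$)
$A = 25$
$T{\left(Y,x \right)} = 9$
$\left(\frac{T{\left(-5,W{\left(3 \right)} \right)}}{A} + k\right)^{2} = \left(\frac{9}{25} + 15\right)^{2} = \left(\frac{384}{25}\right)^{2} = \frac{147456}{625}$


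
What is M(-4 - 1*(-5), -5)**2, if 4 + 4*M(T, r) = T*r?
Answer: 81/16 ≈ 5.0625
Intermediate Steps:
M(T, r) = -1 + T*r/4 (M(T, r) = -1 + (T*r)/4 = -1 + T*r/4)
M(-4 - 1*(-5), -5)**2 = (-1 + (1/4)*(-4 - 1*(-5))*(-5))**2 = (-1 + (1/4)*(-4 + 5)*(-5))**2 = (-1 + (1/4)*1*(-5))**2 = (-1 - 5/4)**2 = (-9/4)**2 = 81/16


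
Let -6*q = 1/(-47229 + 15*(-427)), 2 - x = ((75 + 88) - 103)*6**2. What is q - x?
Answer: 694453033/321804 ≈ 2158.0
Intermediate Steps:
x = -2158 (x = 2 - ((75 + 88) - 103)*6**2 = 2 - (163 - 103)*36 = 2 - 60*36 = 2 - 1*2160 = 2 - 2160 = -2158)
q = 1/321804 (q = -1/(6*(-47229 + 15*(-427))) = -1/(6*(-47229 - 6405)) = -1/6/(-53634) = -1/6*(-1/53634) = 1/321804 ≈ 3.1075e-6)
q - x = 1/321804 - 1*(-2158) = 1/321804 + 2158 = 694453033/321804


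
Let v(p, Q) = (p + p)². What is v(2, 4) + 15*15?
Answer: 241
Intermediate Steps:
v(p, Q) = 4*p² (v(p, Q) = (2*p)² = 4*p²)
v(2, 4) + 15*15 = 4*2² + 15*15 = 4*4 + 225 = 16 + 225 = 241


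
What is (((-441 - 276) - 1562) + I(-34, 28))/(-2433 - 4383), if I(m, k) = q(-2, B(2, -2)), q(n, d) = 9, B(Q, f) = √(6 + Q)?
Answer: 1135/3408 ≈ 0.33304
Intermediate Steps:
I(m, k) = 9
(((-441 - 276) - 1562) + I(-34, 28))/(-2433 - 4383) = (((-441 - 276) - 1562) + 9)/(-2433 - 4383) = ((-717 - 1562) + 9)/(-6816) = (-2279 + 9)*(-1/6816) = -2270*(-1/6816) = 1135/3408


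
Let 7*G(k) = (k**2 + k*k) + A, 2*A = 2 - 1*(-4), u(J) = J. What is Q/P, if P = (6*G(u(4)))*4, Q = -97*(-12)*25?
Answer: 485/2 ≈ 242.50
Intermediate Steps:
A = 3 (A = (2 - 1*(-4))/2 = (2 + 4)/2 = (1/2)*6 = 3)
G(k) = 3/7 + 2*k**2/7 (G(k) = ((k**2 + k*k) + 3)/7 = ((k**2 + k**2) + 3)/7 = (2*k**2 + 3)/7 = (3 + 2*k**2)/7 = 3/7 + 2*k**2/7)
Q = 29100 (Q = 1164*25 = 29100)
P = 120 (P = (6*(3/7 + (2/7)*4**2))*4 = (6*(3/7 + (2/7)*16))*4 = (6*(3/7 + 32/7))*4 = (6*5)*4 = 30*4 = 120)
Q/P = 29100/120 = 29100*(1/120) = 485/2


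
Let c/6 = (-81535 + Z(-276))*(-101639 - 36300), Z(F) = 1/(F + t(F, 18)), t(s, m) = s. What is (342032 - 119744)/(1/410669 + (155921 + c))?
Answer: 8398384741824/2549547809204135111 ≈ 3.2941e-6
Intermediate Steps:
Z(F) = 1/(2*F) (Z(F) = 1/(F + F) = 1/(2*F))
c = 6208264851419/92 (c = 6*((-81535 + (½)/(-276))*(-101639 - 36300)) = 6*((-81535 + (½)*(-1/276))*(-137939)) = 6*((-81535 - 1/552)*(-137939)) = 6*(-45007321/552*(-137939)) = 6*(6208264851419/552) = 6208264851419/92 ≈ 6.7481e+10)
(342032 - 119744)/(1/410669 + (155921 + c)) = (342032 - 119744)/(1/410669 + (155921 + 6208264851419/92)) = 222288/(1/410669 + 6208279196151/92) = 222288/(2549547809204135111/37781548) = 222288*(37781548/2549547809204135111) = 8398384741824/2549547809204135111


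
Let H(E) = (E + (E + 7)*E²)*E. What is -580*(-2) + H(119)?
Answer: 212345355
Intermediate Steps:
H(E) = E*(E + E²*(7 + E)) (H(E) = (E + (7 + E)*E²)*E = (E + E²*(7 + E))*E = E*(E + E²*(7 + E)))
-580*(-2) + H(119) = -580*(-2) + 119²*(1 + 119² + 7*119) = 1160 + 14161*(1 + 14161 + 833) = 1160 + 14161*14995 = 1160 + 212344195 = 212345355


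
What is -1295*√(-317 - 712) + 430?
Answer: 430 - 9065*I*√21 ≈ 430.0 - 41541.0*I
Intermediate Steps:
-1295*√(-317 - 712) + 430 = -9065*I*√21 + 430 = 430 - 9065*I*√21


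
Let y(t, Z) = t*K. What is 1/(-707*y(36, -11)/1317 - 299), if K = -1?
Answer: -439/122777 ≈ -0.0035756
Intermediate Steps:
y(t, Z) = -t (y(t, Z) = t*(-1) = -t)
1/(-707*y(36, -11)/1317 - 299) = 1/(-707*(-1*36)/1317 - 299) = 1/(-(-25452)/1317 - 299) = 1/(-707*(-12/439) - 299) = 1/(8484/439 - 299) = 1/(-122777/439) = -439/122777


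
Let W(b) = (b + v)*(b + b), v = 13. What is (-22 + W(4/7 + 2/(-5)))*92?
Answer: -1970456/1225 ≈ -1608.5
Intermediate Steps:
W(b) = 2*b*(13 + b) (W(b) = (b + 13)*(b + b) = (13 + b)*(2*b) = 2*b*(13 + b))
(-22 + W(4/7 + 2/(-5)))*92 = (-22 + 2*(4/7 + 2/(-5))*(13 + (4/7 + 2/(-5))))*92 = (-22 + 2*(4*(⅐) + 2*(-⅕))*(13 + (4*(⅐) + 2*(-⅕))))*92 = (-22 + 2*(4/7 - ⅖)*(13 + (4/7 - ⅖)))*92 = (-22 + 2*(6/35)*(13 + 6/35))*92 = (-22 + 2*(6/35)*(461/35))*92 = (-22 + 5532/1225)*92 = -21418/1225*92 = -1970456/1225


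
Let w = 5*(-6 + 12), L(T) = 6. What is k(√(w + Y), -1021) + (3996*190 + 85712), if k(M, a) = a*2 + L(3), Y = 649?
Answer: 842916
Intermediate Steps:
w = 30 (w = 5*6 = 30)
k(M, a) = 6 + 2*a (k(M, a) = a*2 + 6 = 2*a + 6 = 6 + 2*a)
k(√(w + Y), -1021) + (3996*190 + 85712) = (6 + 2*(-1021)) + (3996*190 + 85712) = (6 - 2042) + (759240 + 85712) = -2036 + 844952 = 842916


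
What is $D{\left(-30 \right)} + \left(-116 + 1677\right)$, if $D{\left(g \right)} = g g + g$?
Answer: $2431$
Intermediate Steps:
$D{\left(g \right)} = g + g^{2}$ ($D{\left(g \right)} = g^{2} + g = g + g^{2}$)
$D{\left(-30 \right)} + \left(-116 + 1677\right) = - 30 \left(1 - 30\right) + \left(-116 + 1677\right) = \left(-30\right) \left(-29\right) + 1561 = 870 + 1561 = 2431$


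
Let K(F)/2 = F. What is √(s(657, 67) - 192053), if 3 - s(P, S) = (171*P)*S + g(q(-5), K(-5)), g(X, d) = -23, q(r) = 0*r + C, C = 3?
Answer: 2*I*√1929819 ≈ 2778.4*I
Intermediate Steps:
K(F) = 2*F
q(r) = 3 (q(r) = 0*r + 3 = 0 + 3 = 3)
s(P, S) = 26 - 171*P*S (s(P, S) = 3 - ((171*P)*S - 23) = 3 - (171*P*S - 23) = 3 - (-23 + 171*P*S) = 3 + (23 - 171*P*S) = 26 - 171*P*S)
√(s(657, 67) - 192053) = √((26 - 171*657*67) - 192053) = √((26 - 7527249) - 192053) = √(-7527223 - 192053) = √(-7719276) = 2*I*√1929819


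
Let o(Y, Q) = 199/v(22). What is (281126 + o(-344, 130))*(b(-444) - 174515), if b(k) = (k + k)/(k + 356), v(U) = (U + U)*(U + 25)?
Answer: -557984371084959/11374 ≈ -4.9058e+10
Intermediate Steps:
v(U) = 2*U*(25 + U) (v(U) = (2*U)*(25 + U) = 2*U*(25 + U))
o(Y, Q) = 199/2068 (o(Y, Q) = 199/((2*22*(25 + 22))) = 199/((2*22*47)) = 199/2068)
b(k) = 2*k/(356 + k) (b(k) = (2*k)/(356 + k) = 2*k/(356 + k))
(281126 + o(-344, 130))*(b(-444) - 174515) = (281126 + 199/2068)*(2*(-444)/(356 - 444) - 174515) = 581368767*(2*(-444)/(-88) - 174515)/2068 = 581368767*(2*(-444)*(-1/88) - 174515)/2068 = 581368767*(111/11 - 174515)/2068 = (581368767/2068)*(-1919554/11) = -557984371084959/11374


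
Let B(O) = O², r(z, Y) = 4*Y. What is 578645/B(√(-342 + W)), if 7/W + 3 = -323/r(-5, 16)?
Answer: -298002175/176578 ≈ -1687.7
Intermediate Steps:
W = -448/515 (W = 7/(-3 - 323/(4*16)) = 7/(-3 - 323/64) = 7/(-515/64) = 7*(-64/515) = -448/515 ≈ -0.86990)
578645/B(√(-342 + W)) = 578645/((√(-342 - 448/515))²) = 578645/((√(-176578/515))²) = 578645/((I*√90937670/515)²) = 578645/(-176578/515) = 578645*(-515/176578) = -298002175/176578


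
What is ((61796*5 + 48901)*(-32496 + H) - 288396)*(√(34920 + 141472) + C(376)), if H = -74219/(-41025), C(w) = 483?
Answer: -76812094139034121/13675 - 954187504832722*√44098/41025 ≈ -1.0501e+13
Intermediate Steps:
H = 74219/41025 (H = -74219*(-1/41025) = 74219/41025 ≈ 1.8091)
((61796*5 + 48901)*(-32496 + H) - 288396)*(√(34920 + 141472) + C(376)) = ((61796*5 + 48901)*(-32496 + 74219/41025) - 288396)*(√(34920 + 141472) + 483) = ((308980 + 48901)*(-1333074181/41025) - 288396)*(√176392 + 483) = (357881*(-1333074181/41025) - 288396)*(2*√44098 + 483) = (-477081920970461/41025 - 288396)*(483 + 2*√44098) = -477093752416361*(483 + 2*√44098)/41025 = -76812094139034121/13675 - 954187504832722*√44098/41025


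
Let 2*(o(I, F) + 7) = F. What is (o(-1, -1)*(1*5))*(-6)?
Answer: 225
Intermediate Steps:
o(I, F) = -7 + F/2
(o(-1, -1)*(1*5))*(-6) = ((-7 + (½)*(-1))*(1*5))*(-6) = ((-7 - ½)*5)*(-6) = -15/2*5*(-6) = -75/2*(-6) = 225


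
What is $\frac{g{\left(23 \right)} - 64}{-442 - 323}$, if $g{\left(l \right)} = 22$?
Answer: $\frac{14}{255} \approx 0.054902$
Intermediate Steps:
$\frac{g{\left(23 \right)} - 64}{-442 - 323} = \frac{22 - 64}{-442 - 323} = \frac{22 - 64}{-765} = \left(-42\right) \left(- \frac{1}{765}\right) = \frac{14}{255}$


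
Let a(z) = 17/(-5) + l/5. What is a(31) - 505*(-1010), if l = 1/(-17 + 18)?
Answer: 2550234/5 ≈ 5.1005e+5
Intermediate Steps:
l = 1 (l = 1/1 = 1)
a(z) = -16/5 (a(z) = 17/(-5) + 1/5 = 17*(-⅕) + 1*(⅕) = -17/5 + ⅕ = -16/5)
a(31) - 505*(-1010) = -16/5 - 505*(-1010) = -16/5 + 510050 = 2550234/5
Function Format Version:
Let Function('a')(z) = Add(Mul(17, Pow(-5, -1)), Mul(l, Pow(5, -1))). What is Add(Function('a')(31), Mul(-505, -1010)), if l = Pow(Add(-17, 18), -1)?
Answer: Rational(2550234, 5) ≈ 5.1005e+5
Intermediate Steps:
l = 1 (l = Pow(1, -1) = 1)
Function('a')(z) = Rational(-16, 5) (Function('a')(z) = Add(Mul(17, Pow(-5, -1)), Mul(1, Pow(5, -1))) = Add(Mul(17, Rational(-1, 5)), Mul(1, Rational(1, 5))) = Add(Rational(-17, 5), Rational(1, 5)) = Rational(-16, 5))
Add(Function('a')(31), Mul(-505, -1010)) = Add(Rational(-16, 5), Mul(-505, -1010)) = Add(Rational(-16, 5), 510050) = Rational(2550234, 5)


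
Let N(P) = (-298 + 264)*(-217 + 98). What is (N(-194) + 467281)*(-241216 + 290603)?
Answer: 23277426549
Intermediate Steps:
N(P) = 4046 (N(P) = -34*(-119) = 4046)
(N(-194) + 467281)*(-241216 + 290603) = (4046 + 467281)*(-241216 + 290603) = 471327*49387 = 23277426549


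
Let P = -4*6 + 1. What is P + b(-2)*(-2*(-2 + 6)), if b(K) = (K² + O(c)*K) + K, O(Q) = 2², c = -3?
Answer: 25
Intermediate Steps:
O(Q) = 4
P = -23 (P = -24 + 1 = -23)
b(K) = K² + 5*K (b(K) = (K² + 4*K) + K = K² + 5*K)
P + b(-2)*(-2*(-2 + 6)) = -23 + (-2*(5 - 2))*(-2*(-2 + 6)) = -23 + (-2*3)*(-2*4) = -23 - 6*(-8) = -23 + 48 = 25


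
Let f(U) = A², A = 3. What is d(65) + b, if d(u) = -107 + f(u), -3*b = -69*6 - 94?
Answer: 214/3 ≈ 71.333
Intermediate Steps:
f(U) = 9 (f(U) = 3² = 9)
b = 508/3 (b = -(-69*6 - 94)/3 = -(-414 - 94)/3 = -⅓*(-508) = 508/3 ≈ 169.33)
d(u) = -98 (d(u) = -107 + 9 = -98)
d(65) + b = -98 + 508/3 = 214/3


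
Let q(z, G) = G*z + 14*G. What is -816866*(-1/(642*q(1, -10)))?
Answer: -408433/48150 ≈ -8.4825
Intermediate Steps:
q(z, G) = 14*G + G*z
-816866*(-1/(642*q(1, -10))) = -816866*1/(6420*(14 + 1)) = -816866/((-(-6420)*15)) = -816866/((-642*(-150))) = -816866/96300 = -816866*1/96300 = -408433/48150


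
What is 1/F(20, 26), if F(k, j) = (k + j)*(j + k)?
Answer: 1/2116 ≈ 0.00047259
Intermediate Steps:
F(k, j) = (j + k)² (F(k, j) = (j + k)*(j + k) = (j + k)²)
1/F(20, 26) = 1/((26 + 20)²) = 1/(46²) = 1/2116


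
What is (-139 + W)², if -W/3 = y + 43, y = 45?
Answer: 162409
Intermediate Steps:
W = -264 (W = -3*(45 + 43) = -3*88 = -264)
(-139 + W)² = (-139 - 264)² = (-403)² = 162409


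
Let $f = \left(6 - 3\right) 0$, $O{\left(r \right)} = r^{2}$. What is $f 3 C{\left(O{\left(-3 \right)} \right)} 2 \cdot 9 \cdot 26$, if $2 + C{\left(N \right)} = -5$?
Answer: $0$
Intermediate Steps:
$C{\left(N \right)} = -7$ ($C{\left(N \right)} = -2 - 5 = -7$)
$f = 0$ ($f = 3 \cdot 0 = 0$)
$f 3 C{\left(O{\left(-3 \right)} \right)} 2 \cdot 9 \cdot 26 = 0 \cdot 3 \left(-7\right) 2 \cdot 9 \cdot 26 = 0 \left(\left(-21\right) 2\right) 9 \cdot 26 = 0 \left(-42\right) 9 \cdot 26 = 0 \cdot 9 \cdot 26 = 0 \cdot 26 = 0$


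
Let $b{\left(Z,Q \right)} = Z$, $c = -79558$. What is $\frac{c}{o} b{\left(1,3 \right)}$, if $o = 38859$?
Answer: $- \frac{79558}{38859} \approx -2.0474$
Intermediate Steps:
$\frac{c}{o} b{\left(1,3 \right)} = - \frac{79558}{38859} \cdot 1 = \left(-79558\right) \frac{1}{38859} \cdot 1 = \left(- \frac{79558}{38859}\right) 1 = - \frac{79558}{38859}$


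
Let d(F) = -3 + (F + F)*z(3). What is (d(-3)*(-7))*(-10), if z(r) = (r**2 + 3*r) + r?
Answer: -9030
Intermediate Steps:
z(r) = r**2 + 4*r
d(F) = -3 + 42*F (d(F) = -3 + (F + F)*(3*(4 + 3)) = -3 + (2*F)*(3*7) = -3 + (2*F)*21 = -3 + 42*F)
(d(-3)*(-7))*(-10) = ((-3 + 42*(-3))*(-7))*(-10) = ((-3 - 126)*(-7))*(-10) = -129*(-7)*(-10) = 903*(-10) = -9030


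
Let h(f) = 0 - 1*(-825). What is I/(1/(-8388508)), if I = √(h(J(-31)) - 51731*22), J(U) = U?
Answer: -8388508*I*√1137257 ≈ -8.9457e+9*I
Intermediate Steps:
h(f) = 825 (h(f) = 0 + 825 = 825)
I = I*√1137257 (I = √(825 - 51731*22) = √(825 - 1138082) = √(-1137257) = I*√1137257 ≈ 1066.4*I)
I/(1/(-8388508)) = (I*√1137257)/(1/(-8388508)) = (I*√1137257)/(-1/8388508) = (I*√1137257)*(-8388508) = -8388508*I*√1137257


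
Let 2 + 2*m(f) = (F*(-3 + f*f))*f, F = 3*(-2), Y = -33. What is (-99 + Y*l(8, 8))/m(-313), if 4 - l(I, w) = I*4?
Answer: 825/91990073 ≈ 8.9684e-6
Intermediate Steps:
l(I, w) = 4 - 4*I (l(I, w) = 4 - I*4 = 4 - 4*I)
F = -6
m(f) = -1 + f*(18 - 6*f**2)/2 (m(f) = -1 + ((-6*(-3 + f*f))*f)/2 = -1 + ((-6*(-3 + f**2))*f)/2 = -1 + ((18 - 6*f**2)*f)/2 = -1 + (f*(18 - 6*f**2))/2 = -1 + f*(18 - 6*f**2)/2)
(-99 + Y*l(8, 8))/m(-313) = (-99 - 33*(4 - 4*8))/(-1 - 3*(-313)**3 + 9*(-313)) = (-99 - 33*(4 - 32))/(-1 - 3*(-30664297) - 2817) = (-99 - 33*(-28))/(-1 + 91992891 - 2817) = (-99 + 924)/91990073 = 825*(1/91990073) = 825/91990073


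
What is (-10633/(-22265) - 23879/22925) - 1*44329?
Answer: -4525384654107/102085025 ≈ -44330.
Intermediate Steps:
(-10633/(-22265) - 23879/22925) - 1*44329 = (-10633*(-1/22265) - 23879*1/22925) - 44329 = (10633/22265 - 23879/22925) - 44329 = -57580882/102085025 - 44329 = -4525384654107/102085025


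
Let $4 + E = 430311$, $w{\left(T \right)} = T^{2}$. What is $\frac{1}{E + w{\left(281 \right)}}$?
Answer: $\frac{1}{509268} \approx 1.9636 \cdot 10^{-6}$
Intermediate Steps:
$E = 430307$ ($E = -4 + 430311 = 430307$)
$\frac{1}{E + w{\left(281 \right)}} = \frac{1}{430307 + 281^{2}} = \frac{1}{430307 + 78961} = \frac{1}{509268}$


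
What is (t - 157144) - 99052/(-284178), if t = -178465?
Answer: -47686297675/142089 ≈ -3.3561e+5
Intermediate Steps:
(t - 157144) - 99052/(-284178) = (-178465 - 157144) - 99052/(-284178) = -335609 - 99052*(-1/284178) = -335609 + 49526/142089 = -47686297675/142089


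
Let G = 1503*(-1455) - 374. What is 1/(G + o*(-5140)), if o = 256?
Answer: -1/3503079 ≈ -2.8546e-7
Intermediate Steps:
G = -2187239 (G = -2186865 - 374 = -2187239)
1/(G + o*(-5140)) = 1/(-2187239 + 256*(-5140)) = 1/(-2187239 - 1315840) = 1/(-3503079) = -1/3503079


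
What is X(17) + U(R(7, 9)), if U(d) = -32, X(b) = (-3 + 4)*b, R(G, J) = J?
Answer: -15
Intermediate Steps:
X(b) = b (X(b) = 1*b = b)
X(17) + U(R(7, 9)) = 17 - 32 = -15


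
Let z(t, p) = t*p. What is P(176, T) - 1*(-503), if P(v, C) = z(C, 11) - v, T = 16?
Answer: 503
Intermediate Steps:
z(t, p) = p*t
P(v, C) = -v + 11*C (P(v, C) = 11*C - v = -v + 11*C)
P(176, T) - 1*(-503) = (-1*176 + 11*16) - 1*(-503) = (-176 + 176) + 503 = 0 + 503 = 503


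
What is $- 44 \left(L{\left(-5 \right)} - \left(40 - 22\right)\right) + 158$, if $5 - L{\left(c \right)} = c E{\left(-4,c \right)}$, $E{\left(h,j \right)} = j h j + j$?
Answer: $23830$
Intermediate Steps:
$E{\left(h,j \right)} = j + h j^{2}$ ($E{\left(h,j \right)} = h j j + j = h j^{2} + j = j + h j^{2}$)
$L{\left(c \right)} = 5 - c^{2} \left(1 - 4 c\right)$ ($L{\left(c \right)} = 5 - c c \left(1 - 4 c\right) = 5 - c^{2} \left(1 - 4 c\right)$)
$- 44 \left(L{\left(-5 \right)} - \left(40 - 22\right)\right) + 158 = - 44 \left(\left(5 + \left(-5\right)^{2} \left(-1 + 4 \left(-5\right)\right)\right) - \left(40 - 22\right)\right) + 158 = - 44 \left(\left(5 + 25 \left(-1 - 20\right)\right) - 18\right) + 158 = - 44 \left(\left(5 + 25 \left(-21\right)\right) - 18\right) + 158 = - 44 \left(\left(5 - 525\right) - 18\right) + 158 = - 44 \left(-520 - 18\right) + 158 = \left(-44\right) \left(-538\right) + 158 = 23672 + 158 = 23830$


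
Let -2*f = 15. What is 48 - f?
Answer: 111/2 ≈ 55.500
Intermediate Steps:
f = -15/2 (f = -½*15 = -15/2 ≈ -7.5000)
48 - f = 48 - 1*(-15/2) = 48 + 15/2 = 111/2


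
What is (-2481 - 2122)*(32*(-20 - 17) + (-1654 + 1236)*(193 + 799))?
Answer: 1914111520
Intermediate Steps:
(-2481 - 2122)*(32*(-20 - 17) + (-1654 + 1236)*(193 + 799)) = -4603*(32*(-37) - 418*992) = -4603*(-1184 - 414656) = -4603*(-415840) = 1914111520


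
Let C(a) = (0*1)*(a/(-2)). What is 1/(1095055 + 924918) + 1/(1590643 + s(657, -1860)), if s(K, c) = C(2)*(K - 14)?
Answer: 3610616/3213055912639 ≈ 1.1237e-6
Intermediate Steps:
C(a) = 0 (C(a) = 0*(a*(-½)) = 0*(-a/2) = 0)
s(K, c) = 0 (s(K, c) = 0*(K - 14) = 0*(-14 + K) = 0)
1/(1095055 + 924918) + 1/(1590643 + s(657, -1860)) = 1/(1095055 + 924918) + 1/(1590643 + 0) = 1/2019973 + 1/1590643 = 3610616/3213055912639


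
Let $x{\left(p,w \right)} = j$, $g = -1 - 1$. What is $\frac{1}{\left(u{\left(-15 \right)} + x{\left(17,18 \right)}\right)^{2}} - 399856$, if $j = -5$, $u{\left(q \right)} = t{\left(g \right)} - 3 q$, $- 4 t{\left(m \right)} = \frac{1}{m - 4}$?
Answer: $- \frac{369275412400}{923521} \approx -3.9986 \cdot 10^{5}$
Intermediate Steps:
$g = -2$ ($g = -1 - 1 = -2$)
$t{\left(m \right)} = - \frac{1}{4 \left(-4 + m\right)}$ ($t{\left(m \right)} = - \frac{1}{4 \left(m - 4\right)} = - \frac{1}{4 \left(-4 + m\right)}$)
$u{\left(q \right)} = \frac{1}{24} - 3 q$ ($u{\left(q \right)} = - \frac{1}{-16 + 4 \left(-2\right)} - 3 q = - \frac{1}{-16 - 8} - 3 q = - \frac{1}{-24} - 3 q = \left(-1\right) \left(- \frac{1}{24}\right) - 3 q = \frac{1}{24} - 3 q$)
$x{\left(p,w \right)} = -5$
$\frac{1}{\left(u{\left(-15 \right)} + x{\left(17,18 \right)}\right)^{2}} - 399856 = \frac{1}{\left(\left(\frac{1}{24} - -45\right) - 5\right)^{2}} - 399856 = \frac{1}{\left(\left(\frac{1}{24} + 45\right) - 5\right)^{2}} - 399856 = \frac{1}{\left(\frac{1081}{24} - 5\right)^{2}} - 399856 = \frac{1}{\left(\frac{961}{24}\right)^{2}} - 399856 = \frac{1}{\frac{923521}{576}} - 399856 = \frac{576}{923521} - 399856 = - \frac{369275412400}{923521}$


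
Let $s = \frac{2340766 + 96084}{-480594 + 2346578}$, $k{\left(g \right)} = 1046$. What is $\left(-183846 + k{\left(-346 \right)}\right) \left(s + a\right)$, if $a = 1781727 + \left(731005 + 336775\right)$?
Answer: $- \frac{30374144579740825}{58312} \approx -5.2089 \cdot 10^{11}$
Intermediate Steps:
$a = 2849507$ ($a = 1781727 + 1067780 = 2849507$)
$s = \frac{1218425}{932992}$ ($s = \frac{2436850}{1865984} = 2436850 \cdot \frac{1}{1865984} = \frac{1218425}{932992} \approx 1.3059$)
$\left(-183846 + k{\left(-346 \right)}\right) \left(s + a\right) = \left(-183846 + 1046\right) \left(\frac{1218425}{932992} + 2849507\right) = \left(-182800\right) \frac{2658568453369}{932992} = - \frac{30374144579740825}{58312}$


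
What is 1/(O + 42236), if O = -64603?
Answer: -1/22367 ≈ -4.4709e-5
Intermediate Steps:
1/(O + 42236) = 1/(-64603 + 42236) = 1/(-22367) = -1/22367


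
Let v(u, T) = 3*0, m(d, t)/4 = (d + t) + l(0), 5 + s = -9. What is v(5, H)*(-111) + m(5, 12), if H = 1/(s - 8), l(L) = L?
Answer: 68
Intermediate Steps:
s = -14 (s = -5 - 9 = -14)
m(d, t) = 4*d + 4*t (m(d, t) = 4*((d + t) + 0) = 4*(d + t) = 4*d + 4*t)
H = -1/22 (H = 1/(-14 - 8) = 1/(-22) = -1/22 ≈ -0.045455)
v(u, T) = 0
v(5, H)*(-111) + m(5, 12) = 0*(-111) + (4*5 + 4*12) = 0 + (20 + 48) = 0 + 68 = 68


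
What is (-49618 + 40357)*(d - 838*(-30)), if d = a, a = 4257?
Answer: -272245617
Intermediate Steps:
d = 4257
(-49618 + 40357)*(d - 838*(-30)) = (-49618 + 40357)*(4257 - 838*(-30)) = -9261*(4257 + 25140) = -9261*29397 = -272245617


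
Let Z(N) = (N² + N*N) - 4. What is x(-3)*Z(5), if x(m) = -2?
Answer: -92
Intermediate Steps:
Z(N) = -4 + 2*N² (Z(N) = (N² + N²) - 4 = 2*N² - 4 = -4 + 2*N²)
x(-3)*Z(5) = -2*(-4 + 2*5²) = -2*(-4 + 2*25) = -2*(-4 + 50) = -2*46 = -92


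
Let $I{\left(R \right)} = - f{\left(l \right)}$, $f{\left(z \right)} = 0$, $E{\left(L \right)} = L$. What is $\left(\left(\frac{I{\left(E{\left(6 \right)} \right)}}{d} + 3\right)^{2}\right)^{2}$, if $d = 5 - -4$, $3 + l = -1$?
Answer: $81$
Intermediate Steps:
$l = -4$ ($l = -3 - 1 = -4$)
$d = 9$ ($d = 5 + 4 = 9$)
$I{\left(R \right)} = 0$ ($I{\left(R \right)} = \left(-1\right) 0 = 0$)
$\left(\left(\frac{I{\left(E{\left(6 \right)} \right)}}{d} + 3\right)^{2}\right)^{2} = \left(\left(\frac{0}{9} + 3\right)^{2}\right)^{2} = \left(\left(0 \cdot \frac{1}{9} + 3\right)^{2}\right)^{2} = \left(\left(0 + 3\right)^{2}\right)^{2} = \left(3^{2}\right)^{2} = 9^{2} = 81$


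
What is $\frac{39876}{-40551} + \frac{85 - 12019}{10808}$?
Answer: $- \frac{21783701}{10435124} \approx -2.0875$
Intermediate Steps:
$\frac{39876}{-40551} + \frac{85 - 12019}{10808} = 39876 \left(- \frac{1}{40551}\right) + \left(85 - 12019\right) \frac{1}{10808} = - \frac{13292}{13517} - \frac{5967}{5404} = - \frac{21783701}{10435124}$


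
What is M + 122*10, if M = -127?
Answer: 1093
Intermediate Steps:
M + 122*10 = -127 + 122*10 = -127 + 1220 = 1093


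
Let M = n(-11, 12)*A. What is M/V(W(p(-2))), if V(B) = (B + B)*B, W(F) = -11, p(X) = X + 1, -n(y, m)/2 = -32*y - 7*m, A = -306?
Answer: 82008/121 ≈ 677.75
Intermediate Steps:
n(y, m) = 14*m + 64*y (n(y, m) = -2*(-32*y - 7*m) = 14*m + 64*y)
p(X) = 1 + X
M = 164016 (M = (14*12 + 64*(-11))*(-306) = (168 - 704)*(-306) = -536*(-306) = 164016)
V(B) = 2*B**2 (V(B) = (2*B)*B = 2*B**2)
M/V(W(p(-2))) = 164016/((2*(-11)**2)) = 164016/((2*121)) = 164016/242 = 164016*(1/242) = 82008/121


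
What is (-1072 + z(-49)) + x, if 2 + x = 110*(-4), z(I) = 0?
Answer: -1514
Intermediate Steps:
x = -442 (x = -2 + 110*(-4) = -2 - 440 = -442)
(-1072 + z(-49)) + x = (-1072 + 0) - 442 = -1072 - 442 = -1514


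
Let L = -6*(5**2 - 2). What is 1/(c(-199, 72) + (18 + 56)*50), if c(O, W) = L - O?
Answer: 1/3761 ≈ 0.00026589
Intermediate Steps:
L = -138 (L = -6*(25 - 2) = -6*23 = -138)
c(O, W) = -138 - O
1/(c(-199, 72) + (18 + 56)*50) = 1/((-138 - 1*(-199)) + (18 + 56)*50) = 1/((-138 + 199) + 74*50) = 1/(61 + 3700) = 1/3761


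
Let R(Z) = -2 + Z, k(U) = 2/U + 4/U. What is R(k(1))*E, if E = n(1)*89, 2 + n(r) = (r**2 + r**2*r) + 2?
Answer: 712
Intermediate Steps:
n(r) = r**2 + r**3 (n(r) = -2 + ((r**2 + r**2*r) + 2) = -2 + ((r**2 + r**3) + 2) = -2 + (2 + r**2 + r**3) = r**2 + r**3)
k(U) = 6/U
E = 178 (E = (1**2*(1 + 1))*89 = (1*2)*89 = 2*89 = 178)
R(k(1))*E = (-2 + 6/1)*178 = (-2 + 6*1)*178 = (-2 + 6)*178 = 4*178 = 712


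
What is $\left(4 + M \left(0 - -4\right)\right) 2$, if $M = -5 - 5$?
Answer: $-72$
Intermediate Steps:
$M = -10$
$\left(4 + M \left(0 - -4\right)\right) 2 = \left(4 - 10 \left(0 - -4\right)\right) 2 = \left(4 - 10 \left(0 + 4\right)\right) 2 = \left(4 - 40\right) 2 = \left(-36\right) 2 = -72$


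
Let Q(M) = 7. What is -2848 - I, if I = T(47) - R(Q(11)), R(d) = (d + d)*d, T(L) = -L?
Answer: -2703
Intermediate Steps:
R(d) = 2*d² (R(d) = (2*d)*d = 2*d²)
I = -145 (I = -1*47 - 2*7² = -47 - 2*49 = -47 - 1*98 = -47 - 98 = -145)
-2848 - I = -2848 - 1*(-145) = -2848 + 145 = -2703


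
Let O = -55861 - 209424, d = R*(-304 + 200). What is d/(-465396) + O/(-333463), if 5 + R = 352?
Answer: 33874147651/38798086587 ≈ 0.87309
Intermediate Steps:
R = 347 (R = -5 + 352 = 347)
d = -36088 (d = 347*(-304 + 200) = 347*(-104) = -36088)
O = -265285
d/(-465396) + O/(-333463) = -36088/(-465396) - 265285/(-333463) = -36088*(-1/465396) - 265285*(-1/333463) = 9022/116349 + 265285/333463 = 33874147651/38798086587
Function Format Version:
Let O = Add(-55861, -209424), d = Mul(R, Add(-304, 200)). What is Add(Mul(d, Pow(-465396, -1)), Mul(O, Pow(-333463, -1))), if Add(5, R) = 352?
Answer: Rational(33874147651, 38798086587) ≈ 0.87309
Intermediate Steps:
R = 347 (R = Add(-5, 352) = 347)
d = -36088 (d = Mul(347, Add(-304, 200)) = Mul(347, -104) = -36088)
O = -265285
Add(Mul(d, Pow(-465396, -1)), Mul(O, Pow(-333463, -1))) = Add(Mul(-36088, Pow(-465396, -1)), Mul(-265285, Pow(-333463, -1))) = Add(Mul(-36088, Rational(-1, 465396)), Mul(-265285, Rational(-1, 333463))) = Add(Rational(9022, 116349), Rational(265285, 333463)) = Rational(33874147651, 38798086587)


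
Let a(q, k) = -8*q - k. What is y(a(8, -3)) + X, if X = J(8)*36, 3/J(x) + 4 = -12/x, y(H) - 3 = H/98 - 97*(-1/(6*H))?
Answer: -1728499/98637 ≈ -17.524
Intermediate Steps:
a(q, k) = -k - 8*q
y(H) = 3 + H/98 + 97/(6*H) (y(H) = 3 + (H/98 - 97*(-1/(6*H))) = 3 + (H*(1/98) - 97*(-1/(6*H))) = 3 + (H/98 - (-97)/(6*H)) = 3 + (H/98 + 97/(6*H)) = 3 + H/98 + 97/(6*H))
J(x) = 3/(-4 - 12/x)
X = -216/11 (X = -3*8/(12 + 4*8)*36 = -3*8/(12 + 32)*36 = -3*8/44*36 = -3*8*1/44*36 = -6/11*36 = -216/11 ≈ -19.636)
y(a(8, -3)) + X = (3 + (-1*(-3) - 8*8)/98 + 97/(6*(-1*(-3) - 8*8))) - 216/11 = (3 + (3 - 64)/98 + 97/(6*(3 - 64))) - 216/11 = (3 + (1/98)*(-61) + (97/6)/(-61)) - 216/11 = (3 - 61/98 + (97/6)*(-1/61)) - 216/11 = (3 - 61/98 - 97/366) - 216/11 = 18943/8967 - 216/11 = -1728499/98637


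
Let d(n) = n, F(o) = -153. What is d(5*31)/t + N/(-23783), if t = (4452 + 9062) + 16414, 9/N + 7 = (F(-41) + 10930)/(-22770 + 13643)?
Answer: 138852252397/26572794036792 ≈ 0.0052254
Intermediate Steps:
N = -82143/74666 (N = 9/(-7 + (-153 + 10930)/(-22770 + 13643)) = 9/(-7 + 10777/(-9127)) = 9/(-7 + 10777*(-1/9127)) = 9/(-7 - 10777/9127) = 9/(-74666/9127) = 9*(-9127/74666) = -82143/74666 ≈ -1.1001)
t = 29928 (t = 13514 + 16414 = 29928)
d(5*31)/t + N/(-23783) = (5*31)/29928 - 82143/74666/(-23783) = 155*(1/29928) - 82143/74666*(-1/23783) = 155/29928 + 82143/1775781478 = 138852252397/26572794036792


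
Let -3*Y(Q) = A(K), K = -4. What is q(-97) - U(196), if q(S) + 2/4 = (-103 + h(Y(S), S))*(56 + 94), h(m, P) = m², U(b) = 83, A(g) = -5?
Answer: -90701/6 ≈ -15117.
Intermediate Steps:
Y(Q) = 5/3 (Y(Q) = -⅓*(-5) = 5/3)
q(S) = -90203/6 (q(S) = -½ + (-103 + (5/3)²)*(56 + 94) = -½ + (-103 + 25/9)*150 = -½ - 902/9*150 = -½ - 45100/3 = -90203/6)
q(-97) - U(196) = -90203/6 - 1*83 = -90203/6 - 83 = -90701/6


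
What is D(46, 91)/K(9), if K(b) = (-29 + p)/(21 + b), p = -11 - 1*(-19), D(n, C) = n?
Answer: -460/7 ≈ -65.714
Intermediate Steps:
p = 8 (p = -11 + 19 = 8)
K(b) = -21/(21 + b) (K(b) = (-29 + 8)/(21 + b) = -21/(21 + b))
D(46, 91)/K(9) = 46/((-21/(21 + 9))) = 46/((-21/30)) = 46/((-21*1/30)) = 46/(-7/10) = 46*(-10/7) = -460/7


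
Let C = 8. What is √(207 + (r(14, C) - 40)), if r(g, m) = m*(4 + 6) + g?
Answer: 3*√29 ≈ 16.155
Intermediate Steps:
r(g, m) = g + 10*m (r(g, m) = m*10 + g = 10*m + g = g + 10*m)
√(207 + (r(14, C) - 40)) = √(207 + ((14 + 10*8) - 40)) = √(207 + ((14 + 80) - 40)) = √(207 + (94 - 40)) = √(207 + 54) = √261 = 3*√29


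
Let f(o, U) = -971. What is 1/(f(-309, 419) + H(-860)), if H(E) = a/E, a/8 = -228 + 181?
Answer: -215/208671 ≈ -0.0010303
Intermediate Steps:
a = -376 (a = 8*(-228 + 181) = 8*(-47) = -376)
H(E) = -376/E
1/(f(-309, 419) + H(-860)) = 1/(-971 - 376/(-860)) = 1/(-971 - 376*(-1/860)) = 1/(-971 + 94/215) = 1/(-208671/215) = -215/208671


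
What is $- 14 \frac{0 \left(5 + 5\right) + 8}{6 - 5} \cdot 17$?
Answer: $-1904$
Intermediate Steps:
$- 14 \frac{0 \left(5 + 5\right) + 8}{6 - 5} \cdot 17 = - 14 \frac{0 \cdot 10 + 8}{1} \cdot 17 = - 14 \left(0 + 8\right) 1 \cdot 17 = - 14 \cdot 8 \cdot 1 \cdot 17 = \left(-14\right) 8 \cdot 17 = \left(-112\right) 17 = -1904$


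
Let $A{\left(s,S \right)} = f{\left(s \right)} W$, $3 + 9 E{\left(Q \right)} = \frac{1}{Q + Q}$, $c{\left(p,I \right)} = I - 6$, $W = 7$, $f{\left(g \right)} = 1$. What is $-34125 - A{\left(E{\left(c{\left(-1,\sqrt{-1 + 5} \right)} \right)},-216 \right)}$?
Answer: $-34132$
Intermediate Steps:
$c{\left(p,I \right)} = -6 + I$ ($c{\left(p,I \right)} = I - 6 = -6 + I$)
$E{\left(Q \right)} = - \frac{1}{3} + \frac{1}{18 Q}$ ($E{\left(Q \right)} = - \frac{1}{3} + \frac{1}{9 \left(Q + Q\right)} = - \frac{1}{3} + \frac{1}{9 \cdot 2 Q} = - \frac{1}{3} + \frac{\frac{1}{2} \frac{1}{Q}}{9} = - \frac{1}{3} + \frac{1}{18 Q}$)
$A{\left(s,S \right)} = 7$ ($A{\left(s,S \right)} = 1 \cdot 7 = 7$)
$-34125 - A{\left(E{\left(c{\left(-1,\sqrt{-1 + 5} \right)} \right)},-216 \right)} = -34125 - 7 = -34132$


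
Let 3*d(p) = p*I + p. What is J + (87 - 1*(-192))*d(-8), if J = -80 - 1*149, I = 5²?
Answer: -19573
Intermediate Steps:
I = 25
d(p) = 26*p/3 (d(p) = (p*25 + p)/3 = (25*p + p)/3 = (26*p)/3 = 26*p/3)
J = -229 (J = -80 - 149 = -229)
J + (87 - 1*(-192))*d(-8) = -229 + (87 - 1*(-192))*((26/3)*(-8)) = -229 + (87 + 192)*(-208/3) = -229 + 279*(-208/3) = -229 - 19344 = -19573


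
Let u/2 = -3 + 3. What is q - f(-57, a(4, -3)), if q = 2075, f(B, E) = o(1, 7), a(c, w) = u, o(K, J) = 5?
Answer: 2070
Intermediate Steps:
u = 0 (u = 2*(-3 + 3) = 2*0 = 0)
a(c, w) = 0
f(B, E) = 5
q - f(-57, a(4, -3)) = 2075 - 1*5 = 2075 - 5 = 2070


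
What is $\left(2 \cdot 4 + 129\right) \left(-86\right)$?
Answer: $-11782$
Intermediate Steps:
$\left(2 \cdot 4 + 129\right) \left(-86\right) = \left(8 + 129\right) \left(-86\right) = 137 \left(-86\right) = -11782$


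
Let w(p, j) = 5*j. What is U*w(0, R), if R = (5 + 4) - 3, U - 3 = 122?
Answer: 3750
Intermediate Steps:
U = 125 (U = 3 + 122 = 125)
R = 6 (R = 9 - 3 = 6)
U*w(0, R) = 125*(5*6) = 125*30 = 3750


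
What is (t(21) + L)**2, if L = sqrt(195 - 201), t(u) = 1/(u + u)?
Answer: -10583/1764 + I*sqrt(6)/21 ≈ -5.9994 + 0.11664*I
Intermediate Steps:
t(u) = 1/(2*u)
L = I*sqrt(6) (L = sqrt(-6) = I*sqrt(6) ≈ 2.4495*I)
(t(21) + L)**2 = ((1/2)/21 + I*sqrt(6))**2 = ((1/2)*(1/21) + I*sqrt(6))**2 = (1/42 + I*sqrt(6))**2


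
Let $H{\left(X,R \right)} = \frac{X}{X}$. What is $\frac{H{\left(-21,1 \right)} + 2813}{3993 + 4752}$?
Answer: $\frac{938}{2915} \approx 0.32178$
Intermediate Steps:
$H{\left(X,R \right)} = 1$
$\frac{H{\left(-21,1 \right)} + 2813}{3993 + 4752} = \frac{1 + 2813}{3993 + 4752} = \frac{2814}{8745} = 2814 \cdot \frac{1}{8745} = \frac{938}{2915}$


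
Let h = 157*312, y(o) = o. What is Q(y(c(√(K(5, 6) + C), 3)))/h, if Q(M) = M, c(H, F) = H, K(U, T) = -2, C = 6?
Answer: 1/24492 ≈ 4.0830e-5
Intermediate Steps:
h = 48984
Q(y(c(√(K(5, 6) + C), 3)))/h = √(-2 + 6)/48984 = √4*(1/48984) = 2*(1/48984) = 1/24492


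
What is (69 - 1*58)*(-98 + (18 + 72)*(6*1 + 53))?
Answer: 57332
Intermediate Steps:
(69 - 1*58)*(-98 + (18 + 72)*(6*1 + 53)) = (69 - 58)*(-98 + 90*(6 + 53)) = 11*(-98 + 90*59) = 11*(-98 + 5310) = 11*5212 = 57332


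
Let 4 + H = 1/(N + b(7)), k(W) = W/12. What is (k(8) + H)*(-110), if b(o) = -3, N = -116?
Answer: 131230/357 ≈ 367.59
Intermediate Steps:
k(W) = W/12 (k(W) = W*(1/12) = W/12)
H = -477/119 (H = -4 + 1/(-116 - 3) = -4 + 1/(-119) = -4 - 1/119 = -477/119 ≈ -4.0084)
(k(8) + H)*(-110) = ((1/12)*8 - 477/119)*(-110) = (2/3 - 477/119)*(-110) = -1193/357*(-110) = 131230/357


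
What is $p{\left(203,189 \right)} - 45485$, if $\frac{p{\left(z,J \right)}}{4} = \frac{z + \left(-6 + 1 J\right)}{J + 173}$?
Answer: $- \frac{8232013}{181} \approx -45481.0$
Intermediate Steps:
$p{\left(z,J \right)} = \frac{4 \left(-6 + J + z\right)}{173 + J}$ ($p{\left(z,J \right)} = 4 \frac{z + \left(-6 + 1 J\right)}{J + 173} = 4 \frac{z + \left(-6 + J\right)}{173 + J} = 4 \frac{-6 + J + z}{173 + J} = \frac{4 \left(-6 + J + z\right)}{173 + J}$)
$p{\left(203,189 \right)} - 45485 = \frac{4 \left(-6 + 189 + 203\right)}{173 + 189} - 45485 = 4 \cdot \frac{1}{362} \cdot 386 - 45485 = \frac{772}{181} - 45485 = - \frac{8232013}{181}$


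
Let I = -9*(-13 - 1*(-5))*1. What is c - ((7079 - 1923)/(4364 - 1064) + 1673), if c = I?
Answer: -1322114/825 ≈ -1602.6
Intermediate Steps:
I = 72 (I = -9*(-13 + 5)*1 = -9*(-8)*1 = 72*1 = 72)
c = 72
c - ((7079 - 1923)/(4364 - 1064) + 1673) = 72 - ((7079 - 1923)/(4364 - 1064) + 1673) = 72 - (5156/3300 + 1673) = 72 - (5156*(1/3300) + 1673) = 72 - (1289/825 + 1673) = 72 - 1*1381514/825 = 72 - 1381514/825 = -1322114/825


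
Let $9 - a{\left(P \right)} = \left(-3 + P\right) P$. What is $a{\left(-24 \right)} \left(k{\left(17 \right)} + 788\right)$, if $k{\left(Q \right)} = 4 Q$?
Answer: $-546984$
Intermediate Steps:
$a{\left(P \right)} = 9 - P \left(-3 + P\right)$ ($a{\left(P \right)} = 9 - \left(-3 + P\right) P = 9 - P \left(-3 + P\right)$)
$a{\left(-24 \right)} \left(k{\left(17 \right)} + 788\right) = \left(9 - \left(-24\right)^{2} + 3 \left(-24\right)\right) \left(4 \cdot 17 + 788\right) = \left(9 - 576 - 72\right) \left(68 + 788\right) = \left(9 - 576 - 72\right) 856 = \left(-639\right) 856 = -546984$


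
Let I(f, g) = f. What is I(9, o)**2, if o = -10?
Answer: 81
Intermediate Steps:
I(9, o)**2 = 9**2 = 81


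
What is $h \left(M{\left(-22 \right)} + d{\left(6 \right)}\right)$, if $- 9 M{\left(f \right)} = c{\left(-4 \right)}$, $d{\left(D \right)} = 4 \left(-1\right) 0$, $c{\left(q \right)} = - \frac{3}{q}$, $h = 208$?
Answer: $- \frac{52}{3} \approx -17.333$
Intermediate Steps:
$d{\left(D \right)} = 0$ ($d{\left(D \right)} = \left(-4\right) 0 = 0$)
$M{\left(f \right)} = - \frac{1}{12}$ ($M{\left(f \right)} = - \frac{\left(-3\right) \frac{1}{-4}}{9} = - \frac{\left(-3\right) \left(- \frac{1}{4}\right)}{9} = \left(- \frac{1}{9}\right) \frac{3}{4} = - \frac{1}{12}$)
$h \left(M{\left(-22 \right)} + d{\left(6 \right)}\right) = 208 \left(- \frac{1}{12} + 0\right) = 208 \left(- \frac{1}{12}\right) = - \frac{52}{3}$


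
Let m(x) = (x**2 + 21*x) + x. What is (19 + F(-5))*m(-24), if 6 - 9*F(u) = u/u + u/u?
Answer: 2800/3 ≈ 933.33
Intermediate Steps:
m(x) = x**2 + 22*x
F(u) = 4/9 (F(u) = 2/3 - (u/u + u/u)/9 = 2/3 - (1 + 1)/9 = 2/3 - 1/9*2 = 2/3 - 2/9 = 4/9)
(19 + F(-5))*m(-24) = (19 + 4/9)*(-24*(22 - 24)) = 175*(-24*(-2))/9 = (175/9)*48 = 2800/3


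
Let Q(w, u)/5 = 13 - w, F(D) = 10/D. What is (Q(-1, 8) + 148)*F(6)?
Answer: 1090/3 ≈ 363.33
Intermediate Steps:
Q(w, u) = 65 - 5*w (Q(w, u) = 5*(13 - w) = 65 - 5*w)
(Q(-1, 8) + 148)*F(6) = ((65 - 5*(-1)) + 148)*(10/6) = ((65 + 5) + 148)*(10*(1/6)) = (70 + 148)*(5/3) = 218*(5/3) = 1090/3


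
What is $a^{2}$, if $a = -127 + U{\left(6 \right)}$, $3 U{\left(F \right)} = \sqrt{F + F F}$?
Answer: $\frac{\left(381 - \sqrt{42}\right)^{2}}{9} \approx 15585.0$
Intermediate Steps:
$U{\left(F \right)} = \frac{\sqrt{F + F^{2}}}{3}$ ($U{\left(F \right)} = \frac{\sqrt{F + F F}}{3} = \frac{\sqrt{F + F^{2}}}{3}$)
$a = -127 + \frac{\sqrt{42}}{3}$ ($a = -127 + \frac{\sqrt{6 \left(1 + 6\right)}}{3} = -127 + \frac{\sqrt{6 \cdot 7}}{3} = -127 + \frac{\sqrt{42}}{3} \approx -124.84$)
$a^{2} = \left(-127 + \frac{\sqrt{42}}{3}\right)^{2}$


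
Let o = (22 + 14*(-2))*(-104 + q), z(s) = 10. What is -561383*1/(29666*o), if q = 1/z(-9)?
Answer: -2806915/92468922 ≈ -0.030355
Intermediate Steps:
q = ⅒ (q = 1/10 = ⅒ ≈ 0.10000)
o = 3117/5 (o = (22 + 14*(-2))*(-104 + ⅒) = (22 - 28)*(-1039/10) = -6*(-1039/10) = 3117/5 ≈ 623.40)
-561383*1/(29666*o) = -561383/(((3117/5)*(-182))*(-163)) = -561383/((-567294/5*(-163))) = -561383/92468922/5 = -561383*5/92468922 = -2806915/92468922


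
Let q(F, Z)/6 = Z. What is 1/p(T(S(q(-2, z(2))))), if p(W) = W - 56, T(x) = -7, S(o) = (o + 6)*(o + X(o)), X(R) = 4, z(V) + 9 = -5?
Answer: -1/63 ≈ -0.015873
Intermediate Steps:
z(V) = -14 (z(V) = -9 - 5 = -14)
q(F, Z) = 6*Z
S(o) = (4 + o)*(6 + o) (S(o) = (o + 6)*(o + 4) = (6 + o)*(4 + o) = (4 + o)*(6 + o))
p(W) = -56 + W
1/p(T(S(q(-2, z(2))))) = 1/(-56 - 7) = 1/(-63) = -1/63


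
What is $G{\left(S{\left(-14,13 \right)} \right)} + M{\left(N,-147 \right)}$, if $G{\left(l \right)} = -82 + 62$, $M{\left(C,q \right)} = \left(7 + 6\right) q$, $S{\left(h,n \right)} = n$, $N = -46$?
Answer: $-1931$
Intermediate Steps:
$M{\left(C,q \right)} = 13 q$
$G{\left(l \right)} = -20$
$G{\left(S{\left(-14,13 \right)} \right)} + M{\left(N,-147 \right)} = -20 + 13 \left(-147\right) = -20 - 1911 = -1931$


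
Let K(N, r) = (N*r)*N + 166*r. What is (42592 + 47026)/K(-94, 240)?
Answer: 44809/1080240 ≈ 0.041481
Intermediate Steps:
K(N, r) = 166*r + r*N**2 (K(N, r) = r*N**2 + 166*r = 166*r + r*N**2)
(42592 + 47026)/K(-94, 240) = (42592 + 47026)/((240*(166 + (-94)**2))) = 89618/((240*(166 + 8836))) = 89618/((240*9002)) = 89618/2160480 = 89618*(1/2160480) = 44809/1080240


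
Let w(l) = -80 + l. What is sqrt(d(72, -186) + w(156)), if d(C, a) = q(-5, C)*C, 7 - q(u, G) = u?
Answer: 2*sqrt(235) ≈ 30.659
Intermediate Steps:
q(u, G) = 7 - u
d(C, a) = 12*C (d(C, a) = (7 - 1*(-5))*C = (7 + 5)*C = 12*C)
sqrt(d(72, -186) + w(156)) = sqrt(12*72 + (-80 + 156)) = sqrt(864 + 76) = sqrt(940) = 2*sqrt(235)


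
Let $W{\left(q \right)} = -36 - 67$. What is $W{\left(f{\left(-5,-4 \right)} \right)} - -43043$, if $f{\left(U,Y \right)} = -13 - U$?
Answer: $42940$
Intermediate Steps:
$W{\left(q \right)} = -103$ ($W{\left(q \right)} = -36 - 67 = -103$)
$W{\left(f{\left(-5,-4 \right)} \right)} - -43043 = -103 - -43043 = -103 + 43043 = 42940$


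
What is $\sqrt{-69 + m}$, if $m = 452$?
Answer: $\sqrt{383} \approx 19.57$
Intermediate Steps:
$\sqrt{-69 + m} = \sqrt{-69 + 452} = \sqrt{383}$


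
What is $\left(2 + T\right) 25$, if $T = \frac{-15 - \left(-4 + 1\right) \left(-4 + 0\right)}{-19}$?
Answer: $\frac{1625}{19} \approx 85.526$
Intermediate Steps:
$T = \frac{27}{19}$ ($T = \left(-15 - \left(-3\right) \left(-4\right)\right) \left(- \frac{1}{19}\right) = \left(-15 - 12\right) \left(- \frac{1}{19}\right) = \left(-27\right) \left(- \frac{1}{19}\right) = \frac{27}{19} \approx 1.4211$)
$\left(2 + T\right) 25 = \left(2 + \frac{27}{19}\right) 25 = \frac{65}{19} \cdot 25 = \frac{1625}{19}$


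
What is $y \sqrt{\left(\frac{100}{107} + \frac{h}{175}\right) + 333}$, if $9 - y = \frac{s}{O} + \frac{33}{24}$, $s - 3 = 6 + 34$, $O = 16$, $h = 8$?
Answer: $\frac{79 \sqrt{4684081969}}{59920} \approx 90.233$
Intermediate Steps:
$s = 43$ ($s = 3 + \left(6 + 34\right) = 3 + 40 = 43$)
$y = \frac{79}{16}$ ($y = 9 - \left(\frac{43}{16} + \frac{33}{24}\right) = 9 - \left(43 \cdot \frac{1}{16} + 33 \cdot \frac{1}{24}\right) = 9 - \left(\frac{43}{16} + \frac{11}{8}\right) = 9 - \frac{65}{16} = \frac{79}{16} \approx 4.9375$)
$y \sqrt{\left(\frac{100}{107} + \frac{h}{175}\right) + 333} = \frac{79 \sqrt{\left(\frac{100}{107} + \frac{8}{175}\right) + 333}}{16} = \frac{79 \sqrt{\frac{18356}{18725} + 333}}{16} = \frac{79 \sqrt{\frac{6253781}{18725}}}{16} = \frac{79 \frac{\sqrt{4684081969}}{3745}}{16} = \frac{79 \sqrt{4684081969}}{59920}$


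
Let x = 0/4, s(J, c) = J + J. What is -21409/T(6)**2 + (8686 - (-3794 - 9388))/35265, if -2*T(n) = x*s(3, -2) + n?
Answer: -251597191/105795 ≈ -2378.2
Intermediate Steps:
s(J, c) = 2*J
x = 0 (x = 0*(1/4) = 0)
T(n) = -n/2 (T(n) = -(0*(2*3) + n)/2 = -(0*6 + n)/2 = -(0 + n)/2 = -n/2)
-21409/T(6)**2 + (8686 - (-3794 - 9388))/35265 = -21409/((-1/2*6)**2) + (8686 - (-3794 - 9388))/35265 = -21409/((-3)**2) + (8686 - 1*(-13182))*(1/35265) = -21409/9 + (8686 + 13182)*(1/35265) = -21409*1/9 + 21868*(1/35265) = -21409/9 + 21868/35265 = -251597191/105795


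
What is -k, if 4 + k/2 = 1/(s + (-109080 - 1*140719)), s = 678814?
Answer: 3432118/429015 ≈ 8.0000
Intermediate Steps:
k = -3432118/429015 (k = -8 + 2/(678814 + (-109080 - 1*140719)) = -8 + 2/(678814 + (-109080 - 140719)) = -8 + 2/(678814 - 249799) = -8 + 2/429015 = -3432118/429015 ≈ -8.0000)
-k = -1*(-3432118/429015) = 3432118/429015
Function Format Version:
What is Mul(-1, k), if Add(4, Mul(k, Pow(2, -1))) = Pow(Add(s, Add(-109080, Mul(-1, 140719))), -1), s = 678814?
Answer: Rational(3432118, 429015) ≈ 8.0000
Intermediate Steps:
k = Rational(-3432118, 429015) (k = Add(-8, Mul(2, Pow(Add(678814, Add(-109080, Mul(-1, 140719))), -1))) = Add(-8, Mul(2, Pow(Add(678814, Add(-109080, -140719)), -1))) = Add(-8, Mul(2, Pow(Add(678814, -249799), -1))) = Add(-8, Mul(2, Pow(429015, -1))) = Add(-8, Mul(2, Rational(1, 429015))) = Add(-8, Rational(2, 429015)) = Rational(-3432118, 429015) ≈ -8.0000)
Mul(-1, k) = Mul(-1, Rational(-3432118, 429015)) = Rational(3432118, 429015)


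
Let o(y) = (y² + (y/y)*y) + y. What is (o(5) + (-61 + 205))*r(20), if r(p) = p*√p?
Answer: 7160*√5 ≈ 16010.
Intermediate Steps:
o(y) = y² + 2*y (o(y) = (y² + 1*y) + y = (y² + y) + y = (y + y²) + y = y² + 2*y)
r(p) = p^(3/2)
(o(5) + (-61 + 205))*r(20) = (5*(2 + 5) + (-61 + 205))*20^(3/2) = (5*7 + 144)*(40*√5) = (35 + 144)*(40*√5) = 179*(40*√5) = 7160*√5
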